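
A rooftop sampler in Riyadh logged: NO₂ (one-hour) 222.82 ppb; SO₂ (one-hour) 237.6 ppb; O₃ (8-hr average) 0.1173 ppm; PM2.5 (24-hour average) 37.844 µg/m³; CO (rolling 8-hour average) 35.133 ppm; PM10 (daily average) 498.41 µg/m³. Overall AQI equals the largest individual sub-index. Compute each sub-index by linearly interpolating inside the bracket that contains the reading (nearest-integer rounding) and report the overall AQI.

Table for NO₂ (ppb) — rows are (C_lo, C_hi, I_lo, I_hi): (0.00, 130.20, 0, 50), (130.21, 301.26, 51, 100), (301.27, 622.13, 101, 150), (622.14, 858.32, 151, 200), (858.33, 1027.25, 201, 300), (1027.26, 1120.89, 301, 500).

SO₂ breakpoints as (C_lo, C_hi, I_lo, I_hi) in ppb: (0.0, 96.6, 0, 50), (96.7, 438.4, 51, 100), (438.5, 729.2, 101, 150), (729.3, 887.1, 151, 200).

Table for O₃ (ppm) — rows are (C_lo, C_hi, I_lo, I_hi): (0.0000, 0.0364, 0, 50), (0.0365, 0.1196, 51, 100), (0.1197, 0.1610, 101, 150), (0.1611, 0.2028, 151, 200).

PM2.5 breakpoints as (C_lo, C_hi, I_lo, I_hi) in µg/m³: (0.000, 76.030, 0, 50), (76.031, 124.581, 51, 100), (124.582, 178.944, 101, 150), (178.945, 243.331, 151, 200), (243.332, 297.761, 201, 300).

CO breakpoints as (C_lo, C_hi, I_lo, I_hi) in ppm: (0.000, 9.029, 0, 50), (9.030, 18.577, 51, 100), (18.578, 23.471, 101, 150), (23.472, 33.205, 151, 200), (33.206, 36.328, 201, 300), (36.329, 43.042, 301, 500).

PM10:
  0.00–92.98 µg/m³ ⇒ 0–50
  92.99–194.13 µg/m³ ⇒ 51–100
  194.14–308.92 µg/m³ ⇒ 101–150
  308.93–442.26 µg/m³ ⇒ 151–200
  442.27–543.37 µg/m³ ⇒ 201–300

NO₂: 222.82 lies in 130.21–301.26, so I_lo=51, I_hi=100, C_lo=130.21, C_hi=301.26.
(100−51)/(301.26−130.21) × (222.82−130.21) + 51 = 49/171.05 × 92.61 + 51 ≈ 77.53 → 78.
SO₂: 237.6 ∈ [96.7, 438.4] ↔ index [51, 100].
51 + (237.6−96.7)·(100−51)/(438.4−96.7) = 51 + 140.9·49/341.7 ≈ 71.21, so AQI = 71.
O₃ 0.1173: bracket 0.0365–0.1196 → index 51–100; slope 49/0.0831, offset 0.0808.
AQI = 51 + 49/0.0831·0.0808 ≈ 98.64 ⇒ 99.
PM2.5: 37.844 lies in 0.000–76.030, so I_lo=0, I_hi=50, C_lo=0.000, C_hi=76.030.
(50−0)/(76.030−0.000) × (37.844−0.000) + 0 = 50/76.030 × 37.844 + 0 ≈ 24.89 → 25.
CO: 35.133 ∈ [33.206, 36.328] ↔ index [201, 300].
201 + (35.133−33.206)·(300−201)/(36.328−33.206) = 201 + 1.927·99/3.122 ≈ 262.11, so AQI = 262.
PM10: 498.41 ∈ [442.27, 543.37] ↔ index [201, 300].
201 + (498.41−442.27)·(300−201)/(543.37−442.27) = 201 + 56.14·99/101.10 ≈ 255.97, so AQI = 256.
Sub-indices: NO₂→78, SO₂→71, O₃→99, PM2.5→25, CO→262, PM10→256. Overall AQI = max = 262; dominant pollutant is CO.
AQI 262: Very Unhealthy.

262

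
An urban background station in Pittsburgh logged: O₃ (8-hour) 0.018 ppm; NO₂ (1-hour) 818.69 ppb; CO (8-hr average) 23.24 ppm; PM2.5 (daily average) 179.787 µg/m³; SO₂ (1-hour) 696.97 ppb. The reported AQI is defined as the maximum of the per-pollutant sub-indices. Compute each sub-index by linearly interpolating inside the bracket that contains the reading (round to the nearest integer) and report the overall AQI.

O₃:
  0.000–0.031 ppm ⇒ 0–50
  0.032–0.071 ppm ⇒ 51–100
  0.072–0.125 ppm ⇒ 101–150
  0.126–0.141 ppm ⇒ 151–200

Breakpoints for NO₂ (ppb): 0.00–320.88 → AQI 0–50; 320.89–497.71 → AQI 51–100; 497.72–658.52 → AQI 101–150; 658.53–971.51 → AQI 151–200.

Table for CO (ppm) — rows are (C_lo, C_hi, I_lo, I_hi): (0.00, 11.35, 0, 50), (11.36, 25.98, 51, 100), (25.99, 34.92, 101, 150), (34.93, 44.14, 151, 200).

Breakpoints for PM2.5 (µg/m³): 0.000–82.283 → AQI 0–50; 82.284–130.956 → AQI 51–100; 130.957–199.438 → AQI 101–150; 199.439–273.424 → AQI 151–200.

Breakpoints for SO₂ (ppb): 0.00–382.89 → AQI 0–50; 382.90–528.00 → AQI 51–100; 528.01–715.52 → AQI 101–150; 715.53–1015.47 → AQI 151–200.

O₃: 0.018 lies in 0.000–0.031, so I_lo=0, I_hi=50, C_lo=0.000, C_hi=0.031.
(50−0)/(0.031−0.000) × (0.018−0.000) + 0 = 50/0.031 × 0.018 + 0 ≈ 29.03 → 29.
NO₂: 818.69 ∈ [658.53, 971.51] ↔ index [151, 200].
151 + (818.69−658.53)·(200−151)/(971.51−658.53) = 151 + 160.16·49/312.98 ≈ 176.07, so AQI = 176.
CO: 23.24 lies in 11.36–25.98, so I_lo=51, I_hi=100, C_lo=11.36, C_hi=25.98.
(100−51)/(25.98−11.36) × (23.24−11.36) + 51 = 49/14.62 × 11.88 + 51 ≈ 90.82 → 91.
PM2.5 179.787: bracket 130.957–199.438 → index 101–150; slope 49/68.481, offset 48.830.
AQI = 101 + 49/68.481·48.830 ≈ 135.94 ⇒ 136.
SO₂ 696.97: bracket 528.01–715.52 → index 101–150; slope 49/187.51, offset 168.96.
AQI = 101 + 49/187.51·168.96 ≈ 145.15 ⇒ 145.
Sub-indices: O₃→29, NO₂→176, CO→91, PM2.5→136, SO₂→145. Overall AQI = max = 176; dominant pollutant is NO₂.

176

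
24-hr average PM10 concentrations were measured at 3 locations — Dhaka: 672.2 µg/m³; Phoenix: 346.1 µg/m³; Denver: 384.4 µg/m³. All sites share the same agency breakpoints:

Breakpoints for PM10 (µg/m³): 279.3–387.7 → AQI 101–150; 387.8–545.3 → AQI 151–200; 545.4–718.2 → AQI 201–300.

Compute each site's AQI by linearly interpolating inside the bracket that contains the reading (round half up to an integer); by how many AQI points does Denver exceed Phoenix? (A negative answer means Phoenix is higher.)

Dhaka 672.2: bracket 545.4–718.2 → index 201–300; slope 99/172.8, offset 126.8.
AQI = 201 + 99/172.8·126.8 ≈ 273.65 ⇒ 274.
Phoenix 346.1: bracket 279.3–387.7 → index 101–150; slope 49/108.4, offset 66.8.
AQI = 101 + 49/108.4·66.8 ≈ 131.20 ⇒ 131.
Denver: 384.4 lies in 279.3–387.7, so I_lo=101, I_hi=150, C_lo=279.3, C_hi=387.7.
(150−101)/(387.7−279.3) × (384.4−279.3) + 101 = 49/108.4 × 105.1 + 101 ≈ 148.51 → 149.
AQIs: Dhaka=274, Phoenix=131, Denver=149. Denver (149) − Phoenix (131) = 18.

18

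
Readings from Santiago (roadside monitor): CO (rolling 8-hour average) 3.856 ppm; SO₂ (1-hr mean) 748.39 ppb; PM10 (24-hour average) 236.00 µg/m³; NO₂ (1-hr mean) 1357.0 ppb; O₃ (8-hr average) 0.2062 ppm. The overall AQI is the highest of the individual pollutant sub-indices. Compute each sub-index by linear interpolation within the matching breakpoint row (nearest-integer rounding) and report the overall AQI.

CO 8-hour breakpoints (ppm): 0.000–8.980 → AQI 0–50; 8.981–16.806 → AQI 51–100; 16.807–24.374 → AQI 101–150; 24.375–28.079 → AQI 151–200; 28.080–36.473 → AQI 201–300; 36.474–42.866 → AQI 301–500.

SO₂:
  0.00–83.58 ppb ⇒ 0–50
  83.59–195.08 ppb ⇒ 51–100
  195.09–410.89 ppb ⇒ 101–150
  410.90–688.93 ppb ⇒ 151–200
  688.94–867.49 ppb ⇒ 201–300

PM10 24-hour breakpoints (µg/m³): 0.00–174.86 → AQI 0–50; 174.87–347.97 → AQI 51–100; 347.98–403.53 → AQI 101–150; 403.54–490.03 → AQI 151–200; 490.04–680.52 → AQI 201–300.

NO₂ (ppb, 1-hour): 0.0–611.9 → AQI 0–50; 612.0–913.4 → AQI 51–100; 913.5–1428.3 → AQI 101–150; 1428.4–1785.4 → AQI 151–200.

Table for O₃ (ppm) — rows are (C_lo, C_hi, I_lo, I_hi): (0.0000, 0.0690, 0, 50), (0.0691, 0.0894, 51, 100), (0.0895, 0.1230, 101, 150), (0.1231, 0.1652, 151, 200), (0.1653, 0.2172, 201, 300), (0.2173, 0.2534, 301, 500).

CO: row 0.000–8.980 (AQI 0–50). (50−0)·(3.856−0.000)/(8.980−0.000) + 0 = 50·3.856/8.980 + 0 ≈ 21.47 → 21.
SO₂: row 688.94–867.49 (AQI 201–300). (300−201)·(748.39−688.94)/(867.49−688.94) + 201 = 99·59.45/178.55 + 201 ≈ 233.96 → 234.
PM10: row 174.87–347.97 (AQI 51–100). (100−51)·(236.00−174.87)/(347.97−174.87) + 51 = 49·61.13/173.10 + 51 ≈ 68.30 → 68.
NO₂: 1357.0 lies in 913.5–1428.3, so I_lo=101, I_hi=150, C_lo=913.5, C_hi=1428.3.
(150−101)/(1428.3−913.5) × (1357.0−913.5) + 101 = 49/514.8 × 443.5 + 101 ≈ 143.21 → 143.
O₃: row 0.1653–0.2172 (AQI 201–300). (300−201)·(0.2062−0.1653)/(0.2172−0.1653) + 201 = 99·0.0409/0.0519 + 201 ≈ 279.02 → 279.
Sub-indices: CO→21, SO₂→234, PM10→68, NO₂→143, O₃→279. Overall AQI = max = 279; dominant pollutant is O₃.

279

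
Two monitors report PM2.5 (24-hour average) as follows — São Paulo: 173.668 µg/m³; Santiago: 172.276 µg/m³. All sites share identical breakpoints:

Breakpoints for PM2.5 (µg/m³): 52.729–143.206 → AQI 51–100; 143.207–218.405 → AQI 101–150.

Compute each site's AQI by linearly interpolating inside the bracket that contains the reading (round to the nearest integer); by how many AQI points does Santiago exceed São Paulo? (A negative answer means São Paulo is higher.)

-1

São Paulo: 173.668 lies in 143.207–218.405, so I_lo=101, I_hi=150, C_lo=143.207, C_hi=218.405.
(150−101)/(218.405−143.207) × (173.668−143.207) + 101 = 49/75.198 × 30.461 + 101 ≈ 120.85 → 121.
Santiago: row 143.207–218.405 (AQI 101–150). (150−101)·(172.276−143.207)/(218.405−143.207) + 101 = 49·29.069/75.198 + 101 ≈ 119.94 → 120.
AQIs: São Paulo=121, Santiago=120. Santiago (120) − São Paulo (121) = -1.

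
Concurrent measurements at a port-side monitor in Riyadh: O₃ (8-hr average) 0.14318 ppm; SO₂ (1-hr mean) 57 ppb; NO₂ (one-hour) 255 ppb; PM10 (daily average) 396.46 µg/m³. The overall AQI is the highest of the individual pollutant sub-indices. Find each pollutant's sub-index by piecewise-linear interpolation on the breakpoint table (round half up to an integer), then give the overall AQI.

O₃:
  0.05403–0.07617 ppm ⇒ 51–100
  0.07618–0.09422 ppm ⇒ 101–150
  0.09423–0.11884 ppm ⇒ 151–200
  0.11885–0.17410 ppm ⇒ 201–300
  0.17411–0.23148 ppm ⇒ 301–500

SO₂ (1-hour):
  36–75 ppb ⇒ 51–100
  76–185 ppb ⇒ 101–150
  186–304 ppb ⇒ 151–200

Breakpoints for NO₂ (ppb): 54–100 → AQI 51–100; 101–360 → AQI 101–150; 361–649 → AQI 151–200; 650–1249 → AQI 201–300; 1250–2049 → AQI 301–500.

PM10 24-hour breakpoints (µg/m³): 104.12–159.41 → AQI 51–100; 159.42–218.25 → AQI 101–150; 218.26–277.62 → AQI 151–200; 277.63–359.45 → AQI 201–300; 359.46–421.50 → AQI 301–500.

420

O₃: 0.14318 lies in 0.11885–0.17410, so I_lo=201, I_hi=300, C_lo=0.11885, C_hi=0.17410.
(300−201)/(0.17410−0.11885) × (0.14318−0.11885) + 201 = 99/0.05525 × 0.02433 + 201 ≈ 244.60 → 245.
SO₂: 57 lies in 36–75, so I_lo=51, I_hi=100, C_lo=36, C_hi=75.
(100−51)/(75−36) × (57−36) + 51 = 49/39 × 21 + 51 ≈ 77.38 → 77.
NO₂: 255 ∈ [101, 360] ↔ index [101, 150].
101 + (255−101)·(150−101)/(360−101) = 101 + 154·49/259 ≈ 130.14, so AQI = 130.
PM10: 396.46 ∈ [359.46, 421.50] ↔ index [301, 500].
301 + (396.46−359.46)·(500−301)/(421.50−359.46) = 301 + 37.00·199/62.04 ≈ 419.68, so AQI = 420.
Sub-indices: O₃→245, SO₂→77, NO₂→130, PM10→420. Overall AQI = max = 420; dominant pollutant is PM10.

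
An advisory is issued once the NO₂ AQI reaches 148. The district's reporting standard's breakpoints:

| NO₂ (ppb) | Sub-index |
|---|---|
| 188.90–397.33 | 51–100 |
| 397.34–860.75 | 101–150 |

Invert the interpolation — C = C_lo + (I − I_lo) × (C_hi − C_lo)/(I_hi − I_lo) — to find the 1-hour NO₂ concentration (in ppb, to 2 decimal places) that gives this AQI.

841.84

AQI 148 lies in the 101–150 band, which corresponds to 397.34–860.75 ppb.
C = 397.34 + (148−101)×(860.75−397.34)/(150−101) = 397.34 + 47×463.41/49 ≈ 841.8353 ppb → 841.84 ppb to 2 dp.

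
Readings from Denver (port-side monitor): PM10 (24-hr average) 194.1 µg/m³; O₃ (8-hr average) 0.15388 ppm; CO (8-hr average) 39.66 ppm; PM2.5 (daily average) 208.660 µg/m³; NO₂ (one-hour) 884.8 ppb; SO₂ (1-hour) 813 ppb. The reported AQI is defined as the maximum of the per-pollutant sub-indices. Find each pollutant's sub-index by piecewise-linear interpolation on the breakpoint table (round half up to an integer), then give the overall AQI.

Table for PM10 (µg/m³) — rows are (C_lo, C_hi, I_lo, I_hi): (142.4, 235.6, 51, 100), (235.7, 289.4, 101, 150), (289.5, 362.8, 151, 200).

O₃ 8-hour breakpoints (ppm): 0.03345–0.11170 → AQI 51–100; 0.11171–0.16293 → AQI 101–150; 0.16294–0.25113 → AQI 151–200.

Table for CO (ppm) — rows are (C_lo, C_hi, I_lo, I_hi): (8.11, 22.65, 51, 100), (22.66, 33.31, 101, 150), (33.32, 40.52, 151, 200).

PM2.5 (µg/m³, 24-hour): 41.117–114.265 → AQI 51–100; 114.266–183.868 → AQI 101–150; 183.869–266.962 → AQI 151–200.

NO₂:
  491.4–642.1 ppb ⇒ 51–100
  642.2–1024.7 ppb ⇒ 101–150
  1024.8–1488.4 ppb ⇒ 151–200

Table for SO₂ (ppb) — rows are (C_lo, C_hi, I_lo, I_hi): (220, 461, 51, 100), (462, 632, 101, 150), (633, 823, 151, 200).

197

PM10 194.1: bracket 142.4–235.6 → index 51–100; slope 49/93.2, offset 51.7.
AQI = 51 + 49/93.2·51.7 ≈ 78.18 ⇒ 78.
O₃: row 0.11171–0.16293 (AQI 101–150). (150−101)·(0.15388−0.11171)/(0.16293−0.11171) + 101 = 49·0.04217/0.05122 + 101 ≈ 141.34 → 141.
CO: 39.66 ∈ [33.32, 40.52] ↔ index [151, 200].
151 + (39.66−33.32)·(200−151)/(40.52−33.32) = 151 + 6.34·49/7.20 ≈ 194.15, so AQI = 194.
PM2.5: 208.660 lies in 183.869–266.962, so I_lo=151, I_hi=200, C_lo=183.869, C_hi=266.962.
(200−151)/(266.962−183.869) × (208.660−183.869) + 151 = 49/83.093 × 24.791 + 151 ≈ 165.62 → 166.
NO₂: row 642.2–1024.7 (AQI 101–150). (150−101)·(884.8−642.2)/(1024.7−642.2) + 101 = 49·242.6/382.5 + 101 ≈ 132.08 → 132.
SO₂: 813 lies in 633–823, so I_lo=151, I_hi=200, C_lo=633, C_hi=823.
(200−151)/(823−633) × (813−633) + 151 = 49/190 × 180 + 151 ≈ 197.42 → 197.
Sub-indices: PM10→78, O₃→141, CO→194, PM2.5→166, NO₂→132, SO₂→197. Overall AQI = max = 197; dominant pollutant is SO₂.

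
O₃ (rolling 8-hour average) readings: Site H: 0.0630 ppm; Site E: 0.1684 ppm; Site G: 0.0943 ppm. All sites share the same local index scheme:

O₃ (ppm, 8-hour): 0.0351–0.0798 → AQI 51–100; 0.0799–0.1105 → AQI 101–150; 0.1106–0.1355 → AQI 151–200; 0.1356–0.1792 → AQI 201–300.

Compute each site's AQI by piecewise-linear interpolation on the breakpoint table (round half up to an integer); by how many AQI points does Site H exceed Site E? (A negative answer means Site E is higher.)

Site H: 0.0630 lies in 0.0351–0.0798, so I_lo=51, I_hi=100, C_lo=0.0351, C_hi=0.0798.
(100−51)/(0.0798−0.0351) × (0.0630−0.0351) + 51 = 49/0.0447 × 0.0279 + 51 ≈ 81.58 → 82.
Site E: 0.1684 lies in 0.1356–0.1792, so I_lo=201, I_hi=300, C_lo=0.1356, C_hi=0.1792.
(300−201)/(0.1792−0.1356) × (0.1684−0.1356) + 201 = 99/0.0436 × 0.0328 + 201 ≈ 275.48 → 275.
Site G 0.0943: bracket 0.0799–0.1105 → index 101–150; slope 49/0.0306, offset 0.0144.
AQI = 101 + 49/0.0306·0.0144 ≈ 124.06 ⇒ 124.
AQIs: Site H=82, Site E=275, Site G=124. Site H (82) − Site E (275) = -193.

-193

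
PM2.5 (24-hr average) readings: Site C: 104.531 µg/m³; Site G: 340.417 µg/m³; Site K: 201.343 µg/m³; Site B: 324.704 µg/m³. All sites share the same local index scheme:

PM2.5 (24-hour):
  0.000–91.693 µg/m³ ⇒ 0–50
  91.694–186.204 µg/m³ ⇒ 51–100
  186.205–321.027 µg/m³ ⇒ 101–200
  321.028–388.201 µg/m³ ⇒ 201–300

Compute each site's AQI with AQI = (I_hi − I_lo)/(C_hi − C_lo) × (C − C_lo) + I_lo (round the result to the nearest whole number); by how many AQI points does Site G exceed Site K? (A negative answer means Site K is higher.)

Site C: row 91.694–186.204 (AQI 51–100). (100−51)·(104.531−91.694)/(186.204−91.694) + 51 = 49·12.837/94.510 + 51 ≈ 57.66 → 58.
Site G: 340.417 lies in 321.028–388.201, so I_lo=201, I_hi=300, C_lo=321.028, C_hi=388.201.
(300−201)/(388.201−321.028) × (340.417−321.028) + 201 = 99/67.173 × 19.389 + 201 ≈ 229.58 → 230.
Site K: 201.343 ∈ [186.205, 321.027] ↔ index [101, 200].
101 + (201.343−186.205)·(200−101)/(321.027−186.205) = 101 + 15.138·99/134.822 ≈ 112.12, so AQI = 112.
Site B: row 321.028–388.201 (AQI 201–300). (300−201)·(324.704−321.028)/(388.201−321.028) + 201 = 99·3.676/67.173 + 201 ≈ 206.42 → 206.
AQIs: Site C=58, Site G=230, Site K=112, Site B=206. Site G (230) − Site K (112) = 118.

118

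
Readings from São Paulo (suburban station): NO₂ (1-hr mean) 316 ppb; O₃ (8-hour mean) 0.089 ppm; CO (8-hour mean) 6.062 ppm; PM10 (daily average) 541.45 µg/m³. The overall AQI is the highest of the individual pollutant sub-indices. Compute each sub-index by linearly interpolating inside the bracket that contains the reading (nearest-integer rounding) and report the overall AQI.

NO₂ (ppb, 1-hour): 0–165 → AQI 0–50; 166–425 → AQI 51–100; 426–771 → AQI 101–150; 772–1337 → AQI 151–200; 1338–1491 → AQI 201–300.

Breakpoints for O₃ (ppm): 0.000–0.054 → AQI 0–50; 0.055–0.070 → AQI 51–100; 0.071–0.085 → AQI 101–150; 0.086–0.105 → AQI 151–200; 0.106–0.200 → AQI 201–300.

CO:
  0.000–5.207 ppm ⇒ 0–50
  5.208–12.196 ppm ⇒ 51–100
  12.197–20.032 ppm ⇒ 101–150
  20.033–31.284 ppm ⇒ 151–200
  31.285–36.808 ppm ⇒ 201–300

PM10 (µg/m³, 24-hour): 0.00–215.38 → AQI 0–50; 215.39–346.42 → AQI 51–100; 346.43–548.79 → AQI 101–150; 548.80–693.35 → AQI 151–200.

159

NO₂: row 166–425 (AQI 51–100). (100−51)·(316−166)/(425−166) + 51 = 49·150/259 + 51 ≈ 79.38 → 79.
O₃: row 0.086–0.105 (AQI 151–200). (200−151)·(0.089−0.086)/(0.105−0.086) + 151 = 49·0.003/0.019 + 151 ≈ 158.74 → 159.
CO: 6.062 lies in 5.208–12.196, so I_lo=51, I_hi=100, C_lo=5.208, C_hi=12.196.
(100−51)/(12.196−5.208) × (6.062−5.208) + 51 = 49/6.988 × 0.854 + 51 ≈ 56.99 → 57.
PM10: 541.45 ∈ [346.43, 548.79] ↔ index [101, 150].
101 + (541.45−346.43)·(150−101)/(548.79−346.43) = 101 + 195.02·49/202.36 ≈ 148.22, so AQI = 148.
Sub-indices: NO₂→79, O₃→159, CO→57, PM10→148. Overall AQI = max = 159; dominant pollutant is O₃.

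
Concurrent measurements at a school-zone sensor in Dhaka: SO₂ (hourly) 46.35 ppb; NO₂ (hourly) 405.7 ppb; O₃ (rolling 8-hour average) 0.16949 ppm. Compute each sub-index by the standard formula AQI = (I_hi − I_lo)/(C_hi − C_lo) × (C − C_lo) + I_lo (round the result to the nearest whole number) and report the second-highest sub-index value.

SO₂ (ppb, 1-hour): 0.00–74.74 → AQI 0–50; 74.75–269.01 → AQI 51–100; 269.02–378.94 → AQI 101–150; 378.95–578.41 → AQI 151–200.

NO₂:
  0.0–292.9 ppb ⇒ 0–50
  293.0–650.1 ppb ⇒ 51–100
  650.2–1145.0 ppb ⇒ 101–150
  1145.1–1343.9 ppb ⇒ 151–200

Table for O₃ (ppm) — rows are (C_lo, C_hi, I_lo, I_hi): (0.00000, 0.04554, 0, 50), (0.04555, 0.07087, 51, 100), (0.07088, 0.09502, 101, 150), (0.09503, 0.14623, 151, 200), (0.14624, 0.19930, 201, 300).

SO₂: 46.35 lies in 0.00–74.74, so I_lo=0, I_hi=50, C_lo=0.00, C_hi=74.74.
(50−0)/(74.74−0.00) × (46.35−0.00) + 0 = 50/74.74 × 46.35 + 0 ≈ 31.01 → 31.
NO₂ 405.7: bracket 293.0–650.1 → index 51–100; slope 49/357.1, offset 112.7.
AQI = 51 + 49/357.1·112.7 ≈ 66.46 ⇒ 66.
O₃: row 0.14624–0.19930 (AQI 201–300). (300−201)·(0.16949−0.14624)/(0.19930−0.14624) + 201 = 99·0.02325/0.05306 + 201 ≈ 244.38 → 244.
Sub-indices: SO₂→31, NO₂→66, O₃→244. Ranked high→low: 244, 66, 31. Second-highest sub-index = 66.

66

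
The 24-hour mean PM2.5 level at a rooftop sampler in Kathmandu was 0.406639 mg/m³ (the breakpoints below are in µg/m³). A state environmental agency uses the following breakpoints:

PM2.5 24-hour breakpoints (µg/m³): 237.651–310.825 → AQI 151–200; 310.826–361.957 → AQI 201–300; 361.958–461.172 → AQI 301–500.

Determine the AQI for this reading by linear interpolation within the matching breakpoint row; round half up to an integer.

Convert: 0.406639 mg/m³ = 406.639 µg/m³.
PM2.5: row 361.958–461.172 (AQI 301–500). (500−301)·(406.639−361.958)/(461.172−361.958) + 301 = 199·44.681/99.214 + 301 ≈ 390.62 → 391.

391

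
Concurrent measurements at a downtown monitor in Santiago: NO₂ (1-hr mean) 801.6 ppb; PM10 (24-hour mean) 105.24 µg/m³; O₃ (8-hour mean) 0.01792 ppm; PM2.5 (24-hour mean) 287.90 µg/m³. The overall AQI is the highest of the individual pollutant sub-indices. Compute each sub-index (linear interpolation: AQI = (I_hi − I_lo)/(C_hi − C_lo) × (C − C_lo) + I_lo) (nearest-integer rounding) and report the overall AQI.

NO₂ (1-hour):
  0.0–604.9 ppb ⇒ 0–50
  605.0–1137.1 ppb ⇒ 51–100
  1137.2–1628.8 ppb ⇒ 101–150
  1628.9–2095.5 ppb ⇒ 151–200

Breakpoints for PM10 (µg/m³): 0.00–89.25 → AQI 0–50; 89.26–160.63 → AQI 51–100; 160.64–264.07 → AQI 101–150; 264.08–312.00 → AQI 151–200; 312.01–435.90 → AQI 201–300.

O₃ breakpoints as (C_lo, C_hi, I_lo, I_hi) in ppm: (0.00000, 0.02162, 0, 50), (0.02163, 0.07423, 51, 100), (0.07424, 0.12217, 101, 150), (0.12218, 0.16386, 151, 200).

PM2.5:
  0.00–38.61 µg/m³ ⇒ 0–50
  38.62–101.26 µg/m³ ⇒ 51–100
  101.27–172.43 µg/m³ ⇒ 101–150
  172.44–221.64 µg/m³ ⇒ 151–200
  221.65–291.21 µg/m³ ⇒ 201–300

295

NO₂ 801.6: bracket 605.0–1137.1 → index 51–100; slope 49/532.1, offset 196.6.
AQI = 51 + 49/532.1·196.6 ≈ 69.10 ⇒ 69.
PM10 105.24: bracket 89.26–160.63 → index 51–100; slope 49/71.37, offset 15.98.
AQI = 51 + 49/71.37·15.98 ≈ 61.97 ⇒ 62.
O₃ 0.01792: bracket 0.00000–0.02162 → index 0–50; slope 50/0.02162, offset 0.01792.
AQI = 0 + 50/0.02162·0.01792 ≈ 41.44 ⇒ 41.
PM2.5: 287.90 ∈ [221.65, 291.21] ↔ index [201, 300].
201 + (287.90−221.65)·(300−201)/(291.21−221.65) = 201 + 66.25·99/69.56 ≈ 295.29, so AQI = 295.
Sub-indices: NO₂→69, PM10→62, O₃→41, PM2.5→295. Overall AQI = max = 295; dominant pollutant is PM2.5.
AQI 295: Very Unhealthy.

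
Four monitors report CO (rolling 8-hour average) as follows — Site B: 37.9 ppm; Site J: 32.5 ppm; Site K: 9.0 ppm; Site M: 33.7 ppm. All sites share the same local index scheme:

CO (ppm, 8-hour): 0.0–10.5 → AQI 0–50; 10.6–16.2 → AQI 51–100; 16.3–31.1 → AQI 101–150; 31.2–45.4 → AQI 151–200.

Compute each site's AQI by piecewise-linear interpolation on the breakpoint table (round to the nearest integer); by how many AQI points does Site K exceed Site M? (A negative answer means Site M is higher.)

-117

Site B: 37.9 ∈ [31.2, 45.4] ↔ index [151, 200].
151 + (37.9−31.2)·(200−151)/(45.4−31.2) = 151 + 6.7·49/14.2 ≈ 174.12, so AQI = 174.
Site J: 32.5 lies in 31.2–45.4, so I_lo=151, I_hi=200, C_lo=31.2, C_hi=45.4.
(200−151)/(45.4−31.2) × (32.5−31.2) + 151 = 49/14.2 × 1.3 + 151 ≈ 155.49 → 155.
Site K: 9.0 lies in 0.0–10.5, so I_lo=0, I_hi=50, C_lo=0.0, C_hi=10.5.
(50−0)/(10.5−0.0) × (9.0−0.0) + 0 = 50/10.5 × 9.0 + 0 ≈ 42.86 → 43.
Site M: 33.7 ∈ [31.2, 45.4] ↔ index [151, 200].
151 + (33.7−31.2)·(200−151)/(45.4−31.2) = 151 + 2.5·49/14.2 ≈ 159.63, so AQI = 160.
AQIs: Site B=174, Site J=155, Site K=43, Site M=160. Site K (43) − Site M (160) = -117.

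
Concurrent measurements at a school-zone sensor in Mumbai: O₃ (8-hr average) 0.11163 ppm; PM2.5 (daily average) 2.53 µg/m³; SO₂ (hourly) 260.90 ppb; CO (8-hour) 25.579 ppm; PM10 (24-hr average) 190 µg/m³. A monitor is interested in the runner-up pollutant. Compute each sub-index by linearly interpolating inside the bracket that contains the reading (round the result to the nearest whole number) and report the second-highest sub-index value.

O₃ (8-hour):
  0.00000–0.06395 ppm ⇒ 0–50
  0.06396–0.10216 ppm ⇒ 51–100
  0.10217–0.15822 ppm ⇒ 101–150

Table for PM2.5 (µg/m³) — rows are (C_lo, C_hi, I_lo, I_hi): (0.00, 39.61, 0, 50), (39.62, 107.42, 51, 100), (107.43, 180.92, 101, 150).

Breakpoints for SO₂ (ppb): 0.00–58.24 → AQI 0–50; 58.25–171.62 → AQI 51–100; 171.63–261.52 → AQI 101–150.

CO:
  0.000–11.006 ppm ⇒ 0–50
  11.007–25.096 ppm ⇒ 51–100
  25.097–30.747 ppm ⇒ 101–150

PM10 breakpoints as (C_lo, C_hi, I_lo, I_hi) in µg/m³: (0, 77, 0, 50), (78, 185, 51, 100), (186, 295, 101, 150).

O₃: 0.11163 lies in 0.10217–0.15822, so I_lo=101, I_hi=150, C_lo=0.10217, C_hi=0.15822.
(150−101)/(0.15822−0.10217) × (0.11163−0.10217) + 101 = 49/0.05605 × 0.00946 + 101 ≈ 109.27 → 109.
PM2.5 2.53: bracket 0.00–39.61 → index 0–50; slope 50/39.61, offset 2.53.
AQI = 0 + 50/39.61·2.53 ≈ 3.19 ⇒ 3.
SO₂: 260.90 lies in 171.63–261.52, so I_lo=101, I_hi=150, C_lo=171.63, C_hi=261.52.
(150−101)/(261.52−171.63) × (260.90−171.63) + 101 = 49/89.89 × 89.27 + 101 ≈ 149.66 → 150.
CO: 25.579 lies in 25.097–30.747, so I_lo=101, I_hi=150, C_lo=25.097, C_hi=30.747.
(150−101)/(30.747−25.097) × (25.579−25.097) + 101 = 49/5.650 × 0.482 + 101 ≈ 105.18 → 105.
PM10: 190 lies in 186–295, so I_lo=101, I_hi=150, C_lo=186, C_hi=295.
(150−101)/(295−186) × (190−186) + 101 = 49/109 × 4 + 101 ≈ 102.80 → 103.
Sub-indices: O₃→109, PM2.5→3, SO₂→150, CO→105, PM10→103. Ranked high→low: 150, 109, 105, 103, 3. Second-highest sub-index = 109.

109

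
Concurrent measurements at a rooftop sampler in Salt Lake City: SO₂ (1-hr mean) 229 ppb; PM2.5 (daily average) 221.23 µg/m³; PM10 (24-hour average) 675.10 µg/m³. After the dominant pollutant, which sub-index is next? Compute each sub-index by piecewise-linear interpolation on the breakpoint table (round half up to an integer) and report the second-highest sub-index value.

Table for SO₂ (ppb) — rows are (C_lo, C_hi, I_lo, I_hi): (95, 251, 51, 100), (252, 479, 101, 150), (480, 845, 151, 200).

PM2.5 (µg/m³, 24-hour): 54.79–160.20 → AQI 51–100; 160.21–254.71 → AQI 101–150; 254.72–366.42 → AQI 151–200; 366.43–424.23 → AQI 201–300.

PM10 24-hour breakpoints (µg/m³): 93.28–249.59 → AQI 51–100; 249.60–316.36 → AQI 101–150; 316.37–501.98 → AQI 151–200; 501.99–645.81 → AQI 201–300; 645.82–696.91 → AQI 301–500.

SO₂: row 95–251 (AQI 51–100). (100−51)·(229−95)/(251−95) + 51 = 49·134/156 + 51 ≈ 93.09 → 93.
PM2.5: 221.23 lies in 160.21–254.71, so I_lo=101, I_hi=150, C_lo=160.21, C_hi=254.71.
(150−101)/(254.71−160.21) × (221.23−160.21) + 101 = 49/94.50 × 61.02 + 101 ≈ 132.64 → 133.
PM10 675.10: bracket 645.82–696.91 → index 301–500; slope 199/51.09, offset 29.28.
AQI = 301 + 199/51.09·29.28 ≈ 415.05 ⇒ 415.
Sub-indices: SO₂→93, PM2.5→133, PM10→415. Ranked high→low: 415, 133, 93. Second-highest sub-index = 133.

133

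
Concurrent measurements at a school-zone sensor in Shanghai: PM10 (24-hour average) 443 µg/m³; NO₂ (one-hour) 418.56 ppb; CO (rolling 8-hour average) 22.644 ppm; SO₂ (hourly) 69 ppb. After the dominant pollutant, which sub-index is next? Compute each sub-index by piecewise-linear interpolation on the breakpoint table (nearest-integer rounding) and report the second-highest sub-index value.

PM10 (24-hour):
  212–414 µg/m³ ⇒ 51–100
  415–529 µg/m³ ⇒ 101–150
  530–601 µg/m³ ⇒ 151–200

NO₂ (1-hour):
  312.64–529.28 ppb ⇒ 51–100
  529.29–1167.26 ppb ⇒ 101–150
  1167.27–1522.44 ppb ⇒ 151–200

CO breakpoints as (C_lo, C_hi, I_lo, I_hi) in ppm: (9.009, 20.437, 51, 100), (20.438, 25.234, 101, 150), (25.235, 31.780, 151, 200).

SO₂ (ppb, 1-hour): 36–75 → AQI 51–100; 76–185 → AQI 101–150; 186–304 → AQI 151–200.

113

PM10 443: bracket 415–529 → index 101–150; slope 49/114, offset 28.
AQI = 101 + 49/114·28 ≈ 113.04 ⇒ 113.
NO₂ 418.56: bracket 312.64–529.28 → index 51–100; slope 49/216.64, offset 105.92.
AQI = 51 + 49/216.64·105.92 ≈ 74.96 ⇒ 75.
CO: 22.644 ∈ [20.438, 25.234] ↔ index [101, 150].
101 + (22.644−20.438)·(150−101)/(25.234−20.438) = 101 + 2.206·49/4.796 ≈ 123.54, so AQI = 124.
SO₂: 69 lies in 36–75, so I_lo=51, I_hi=100, C_lo=36, C_hi=75.
(100−51)/(75−36) × (69−36) + 51 = 49/39 × 33 + 51 ≈ 92.46 → 92.
Sub-indices: PM10→113, NO₂→75, CO→124, SO₂→92. Ranked high→low: 124, 113, 92, 75. Second-highest sub-index = 113.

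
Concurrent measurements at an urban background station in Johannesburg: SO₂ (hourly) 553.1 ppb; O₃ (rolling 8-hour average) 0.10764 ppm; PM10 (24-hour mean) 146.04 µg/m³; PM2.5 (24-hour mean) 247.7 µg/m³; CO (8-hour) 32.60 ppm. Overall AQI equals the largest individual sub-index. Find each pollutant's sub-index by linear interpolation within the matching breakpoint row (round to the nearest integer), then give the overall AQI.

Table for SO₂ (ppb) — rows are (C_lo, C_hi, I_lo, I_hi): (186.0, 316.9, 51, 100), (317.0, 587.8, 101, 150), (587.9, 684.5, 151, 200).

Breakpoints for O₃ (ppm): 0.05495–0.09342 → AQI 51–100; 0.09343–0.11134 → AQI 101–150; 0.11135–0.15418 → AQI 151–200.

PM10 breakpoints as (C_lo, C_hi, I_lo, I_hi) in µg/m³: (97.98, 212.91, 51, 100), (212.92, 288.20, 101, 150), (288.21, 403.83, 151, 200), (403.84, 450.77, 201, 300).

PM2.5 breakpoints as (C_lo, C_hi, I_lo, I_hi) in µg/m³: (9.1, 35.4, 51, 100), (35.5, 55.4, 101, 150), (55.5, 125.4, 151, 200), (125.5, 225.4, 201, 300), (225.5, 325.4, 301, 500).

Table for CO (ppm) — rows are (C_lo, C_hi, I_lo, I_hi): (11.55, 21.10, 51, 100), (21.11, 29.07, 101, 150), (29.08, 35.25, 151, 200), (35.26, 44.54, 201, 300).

SO₂: row 317.0–587.8 (AQI 101–150). (150−101)·(553.1−317.0)/(587.8−317.0) + 101 = 49·236.1/270.8 + 101 ≈ 143.72 → 144.
O₃: row 0.09343–0.11134 (AQI 101–150). (150−101)·(0.10764−0.09343)/(0.11134−0.09343) + 101 = 49·0.01421/0.01791 + 101 ≈ 139.88 → 140.
PM10 146.04: bracket 97.98–212.91 → index 51–100; slope 49/114.93, offset 48.06.
AQI = 51 + 49/114.93·48.06 ≈ 71.49 ⇒ 71.
PM2.5: row 225.5–325.4 (AQI 301–500). (500−301)·(247.7−225.5)/(325.4−225.5) + 301 = 199·22.2/99.9 + 301 ≈ 345.22 → 345.
CO: 32.60 lies in 29.08–35.25, so I_lo=151, I_hi=200, C_lo=29.08, C_hi=35.25.
(200−151)/(35.25−29.08) × (32.60−29.08) + 151 = 49/6.17 × 3.52 + 151 ≈ 178.95 → 179.
Sub-indices: SO₂→144, O₃→140, PM10→71, PM2.5→345, CO→179. Overall AQI = max = 345; dominant pollutant is PM2.5.
AQI 345: Hazardous.

345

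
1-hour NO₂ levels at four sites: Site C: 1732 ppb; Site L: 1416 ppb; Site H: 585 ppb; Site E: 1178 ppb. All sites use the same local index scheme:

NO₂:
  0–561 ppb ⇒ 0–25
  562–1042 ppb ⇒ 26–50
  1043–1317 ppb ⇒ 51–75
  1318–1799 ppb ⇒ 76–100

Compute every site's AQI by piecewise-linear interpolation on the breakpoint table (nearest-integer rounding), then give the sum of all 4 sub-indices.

Site C: 1732 lies in 1318–1799, so I_lo=76, I_hi=100, C_lo=1318, C_hi=1799.
(100−76)/(1799−1318) × (1732−1318) + 76 = 24/481 × 414 + 76 ≈ 96.66 → 97.
Site L: row 1318–1799 (AQI 76–100). (100−76)·(1416−1318)/(1799−1318) + 76 = 24·98/481 + 76 ≈ 80.89 → 81.
Site H: 585 ∈ [562, 1042] ↔ index [26, 50].
26 + (585−562)·(50−26)/(1042−562) = 26 + 23·24/480 ≈ 27.15, so AQI = 27.
Site E: 1178 lies in 1043–1317, so I_lo=51, I_hi=75, C_lo=1043, C_hi=1317.
(75−51)/(1317−1043) × (1178−1043) + 51 = 24/274 × 135 + 51 ≈ 62.82 → 63.
AQIs: Site C=97, Site L=81, Site H=27, Site E=63. Sum = 97 + 81 + 27 + 63 = 268.

268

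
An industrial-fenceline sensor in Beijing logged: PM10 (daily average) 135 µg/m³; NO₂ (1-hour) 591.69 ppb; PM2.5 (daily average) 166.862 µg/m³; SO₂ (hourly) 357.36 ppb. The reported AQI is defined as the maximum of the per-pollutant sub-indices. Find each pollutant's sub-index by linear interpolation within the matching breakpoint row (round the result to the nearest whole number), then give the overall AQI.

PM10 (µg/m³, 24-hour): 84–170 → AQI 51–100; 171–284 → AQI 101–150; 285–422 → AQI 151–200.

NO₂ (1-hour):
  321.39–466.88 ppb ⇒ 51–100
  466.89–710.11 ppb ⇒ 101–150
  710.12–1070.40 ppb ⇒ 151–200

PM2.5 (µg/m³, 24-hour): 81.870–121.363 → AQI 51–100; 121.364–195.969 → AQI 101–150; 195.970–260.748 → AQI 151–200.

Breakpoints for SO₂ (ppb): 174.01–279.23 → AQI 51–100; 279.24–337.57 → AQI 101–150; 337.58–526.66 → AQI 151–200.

156

PM10: 135 lies in 84–170, so I_lo=51, I_hi=100, C_lo=84, C_hi=170.
(100−51)/(170−84) × (135−84) + 51 = 49/86 × 51 + 51 ≈ 80.06 → 80.
NO₂ 591.69: bracket 466.89–710.11 → index 101–150; slope 49/243.22, offset 124.80.
AQI = 101 + 49/243.22·124.80 ≈ 126.14 ⇒ 126.
PM2.5: row 121.364–195.969 (AQI 101–150). (150−101)·(166.862−121.364)/(195.969−121.364) + 101 = 49·45.498/74.605 + 101 ≈ 130.88 → 131.
SO₂: row 337.58–526.66 (AQI 151–200). (200−151)·(357.36−337.58)/(526.66−337.58) + 151 = 49·19.78/189.08 + 151 ≈ 156.13 → 156.
Sub-indices: PM10→80, NO₂→126, PM2.5→131, SO₂→156. Overall AQI = max = 156; dominant pollutant is SO₂.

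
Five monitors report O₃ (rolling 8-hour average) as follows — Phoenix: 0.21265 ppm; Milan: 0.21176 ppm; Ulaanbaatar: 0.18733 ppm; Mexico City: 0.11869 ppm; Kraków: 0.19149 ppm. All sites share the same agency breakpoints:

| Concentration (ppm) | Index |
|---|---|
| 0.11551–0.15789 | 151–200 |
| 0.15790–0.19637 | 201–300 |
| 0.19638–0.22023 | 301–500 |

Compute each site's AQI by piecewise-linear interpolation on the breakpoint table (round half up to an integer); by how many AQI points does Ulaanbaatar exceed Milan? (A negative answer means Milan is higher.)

-152

Phoenix 0.21265: bracket 0.19638–0.22023 → index 301–500; slope 199/0.02385, offset 0.01627.
AQI = 301 + 199/0.02385·0.01627 ≈ 436.75 ⇒ 437.
Milan 0.21176: bracket 0.19638–0.22023 → index 301–500; slope 199/0.02385, offset 0.01538.
AQI = 301 + 199/0.02385·0.01538 ≈ 429.33 ⇒ 429.
Ulaanbaatar: 0.18733 lies in 0.15790–0.19637, so I_lo=201, I_hi=300, C_lo=0.15790, C_hi=0.19637.
(300−201)/(0.19637−0.15790) × (0.18733−0.15790) + 201 = 99/0.03847 × 0.02943 + 201 ≈ 276.74 → 277.
Mexico City: 0.11869 lies in 0.11551–0.15789, so I_lo=151, I_hi=200, C_lo=0.11551, C_hi=0.15789.
(200−151)/(0.15789−0.11551) × (0.11869−0.11551) + 151 = 49/0.04238 × 0.00318 + 151 ≈ 154.68 → 155.
Kraków 0.19149: bracket 0.15790–0.19637 → index 201–300; slope 99/0.03847, offset 0.03359.
AQI = 201 + 99/0.03847·0.03359 ≈ 287.44 ⇒ 287.
AQIs: Phoenix=437, Milan=429, Ulaanbaatar=277, Mexico City=155, Kraków=287. Ulaanbaatar (277) − Milan (429) = -152.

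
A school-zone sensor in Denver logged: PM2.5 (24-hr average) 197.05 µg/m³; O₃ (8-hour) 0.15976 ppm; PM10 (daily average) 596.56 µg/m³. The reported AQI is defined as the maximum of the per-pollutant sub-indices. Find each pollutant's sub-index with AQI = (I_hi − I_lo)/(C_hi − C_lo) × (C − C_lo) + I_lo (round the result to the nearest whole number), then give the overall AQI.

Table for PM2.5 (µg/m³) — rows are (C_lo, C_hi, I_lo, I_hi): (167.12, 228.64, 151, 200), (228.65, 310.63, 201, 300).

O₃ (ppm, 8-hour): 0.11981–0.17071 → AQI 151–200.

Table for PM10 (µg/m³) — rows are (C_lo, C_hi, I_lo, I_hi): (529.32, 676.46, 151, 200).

189

PM2.5: 197.05 lies in 167.12–228.64, so I_lo=151, I_hi=200, C_lo=167.12, C_hi=228.64.
(200−151)/(228.64−167.12) × (197.05−167.12) + 151 = 49/61.52 × 29.93 + 151 ≈ 174.84 → 175.
O₃: 0.15976 ∈ [0.11981, 0.17071] ↔ index [151, 200].
151 + (0.15976−0.11981)·(200−151)/(0.17071−0.11981) = 151 + 0.03995·49/0.05090 ≈ 189.46, so AQI = 189.
PM10: 596.56 ∈ [529.32, 676.46] ↔ index [151, 200].
151 + (596.56−529.32)·(200−151)/(676.46−529.32) = 151 + 67.24·49/147.14 ≈ 173.39, so AQI = 173.
Sub-indices: PM2.5→175, O₃→189, PM10→173. Overall AQI = max = 189; dominant pollutant is O₃.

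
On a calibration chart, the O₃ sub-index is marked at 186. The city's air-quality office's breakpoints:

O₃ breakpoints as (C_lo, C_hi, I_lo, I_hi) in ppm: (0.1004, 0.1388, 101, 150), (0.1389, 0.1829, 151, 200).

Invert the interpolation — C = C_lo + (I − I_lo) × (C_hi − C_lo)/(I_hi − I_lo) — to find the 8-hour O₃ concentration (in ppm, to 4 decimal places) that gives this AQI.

AQI 186 lies in the 151–200 band, which corresponds to 0.1389–0.1829 ppm.
C = 0.1389 + (186−151)×(0.1829−0.1389)/(200−151) = 0.1389 + 35×0.0440/49 ≈ 0.170329 ppm → 0.1703 ppm to 4 dp.

0.1703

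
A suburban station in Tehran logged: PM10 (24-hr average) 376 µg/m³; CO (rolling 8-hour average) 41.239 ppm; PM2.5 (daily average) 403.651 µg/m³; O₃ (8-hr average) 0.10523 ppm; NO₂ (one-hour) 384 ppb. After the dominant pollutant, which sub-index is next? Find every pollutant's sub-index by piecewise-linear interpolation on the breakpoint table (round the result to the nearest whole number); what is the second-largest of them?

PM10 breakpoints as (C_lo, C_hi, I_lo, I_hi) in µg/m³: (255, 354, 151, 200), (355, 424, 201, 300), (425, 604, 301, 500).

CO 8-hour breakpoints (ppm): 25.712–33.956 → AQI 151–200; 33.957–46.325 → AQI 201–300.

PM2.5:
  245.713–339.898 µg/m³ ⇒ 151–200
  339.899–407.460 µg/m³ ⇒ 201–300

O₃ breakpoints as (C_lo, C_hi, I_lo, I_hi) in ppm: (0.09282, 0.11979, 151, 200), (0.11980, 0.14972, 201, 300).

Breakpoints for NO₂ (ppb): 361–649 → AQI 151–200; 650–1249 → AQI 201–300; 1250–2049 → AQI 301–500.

PM10: row 355–424 (AQI 201–300). (300−201)·(376−355)/(424−355) + 201 = 99·21/69 + 201 ≈ 231.13 → 231.
CO: 41.239 lies in 33.957–46.325, so I_lo=201, I_hi=300, C_lo=33.957, C_hi=46.325.
(300−201)/(46.325−33.957) × (41.239−33.957) + 201 = 99/12.368 × 7.282 + 201 ≈ 259.29 → 259.
PM2.5: 403.651 ∈ [339.899, 407.460] ↔ index [201, 300].
201 + (403.651−339.899)·(300−201)/(407.460−339.899) = 201 + 63.752·99/67.561 ≈ 294.42, so AQI = 294.
O₃ 0.10523: bracket 0.09282–0.11979 → index 151–200; slope 49/0.02697, offset 0.01241.
AQI = 151 + 49/0.02697·0.01241 ≈ 173.55 ⇒ 174.
NO₂ 384: bracket 361–649 → index 151–200; slope 49/288, offset 23.
AQI = 151 + 49/288·23 ≈ 154.91 ⇒ 155.
Sub-indices: PM10→231, CO→259, PM2.5→294, O₃→174, NO₂→155. Ranked high→low: 294, 259, 231, 174, 155. Second-highest sub-index = 259.

259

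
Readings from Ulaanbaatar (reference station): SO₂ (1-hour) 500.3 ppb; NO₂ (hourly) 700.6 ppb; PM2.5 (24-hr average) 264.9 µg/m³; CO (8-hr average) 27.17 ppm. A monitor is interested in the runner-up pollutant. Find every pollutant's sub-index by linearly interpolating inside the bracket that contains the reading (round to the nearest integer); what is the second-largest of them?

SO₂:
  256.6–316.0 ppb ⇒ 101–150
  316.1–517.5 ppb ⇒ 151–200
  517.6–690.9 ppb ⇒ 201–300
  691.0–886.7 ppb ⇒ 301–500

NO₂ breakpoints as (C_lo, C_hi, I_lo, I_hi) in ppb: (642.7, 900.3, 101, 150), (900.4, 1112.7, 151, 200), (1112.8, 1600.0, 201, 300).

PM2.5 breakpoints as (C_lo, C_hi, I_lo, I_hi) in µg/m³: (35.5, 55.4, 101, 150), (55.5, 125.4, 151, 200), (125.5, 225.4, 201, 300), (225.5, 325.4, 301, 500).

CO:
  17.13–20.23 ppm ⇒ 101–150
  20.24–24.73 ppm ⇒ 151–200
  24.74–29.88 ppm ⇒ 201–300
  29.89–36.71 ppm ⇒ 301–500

SO₂: 500.3 lies in 316.1–517.5, so I_lo=151, I_hi=200, C_lo=316.1, C_hi=517.5.
(200−151)/(517.5−316.1) × (500.3−316.1) + 151 = 49/201.4 × 184.2 + 151 ≈ 195.82 → 196.
NO₂: 700.6 lies in 642.7–900.3, so I_lo=101, I_hi=150, C_lo=642.7, C_hi=900.3.
(150−101)/(900.3−642.7) × (700.6−642.7) + 101 = 49/257.6 × 57.9 + 101 ≈ 112.01 → 112.
PM2.5: row 225.5–325.4 (AQI 301–500). (500−301)·(264.9−225.5)/(325.4−225.5) + 301 = 199·39.4/99.9 + 301 ≈ 379.48 → 379.
CO: 27.17 ∈ [24.74, 29.88] ↔ index [201, 300].
201 + (27.17−24.74)·(300−201)/(29.88−24.74) = 201 + 2.43·99/5.14 ≈ 247.80, so AQI = 248.
Sub-indices: SO₂→196, NO₂→112, PM2.5→379, CO→248. Ranked high→low: 379, 248, 196, 112. Second-highest sub-index = 248.

248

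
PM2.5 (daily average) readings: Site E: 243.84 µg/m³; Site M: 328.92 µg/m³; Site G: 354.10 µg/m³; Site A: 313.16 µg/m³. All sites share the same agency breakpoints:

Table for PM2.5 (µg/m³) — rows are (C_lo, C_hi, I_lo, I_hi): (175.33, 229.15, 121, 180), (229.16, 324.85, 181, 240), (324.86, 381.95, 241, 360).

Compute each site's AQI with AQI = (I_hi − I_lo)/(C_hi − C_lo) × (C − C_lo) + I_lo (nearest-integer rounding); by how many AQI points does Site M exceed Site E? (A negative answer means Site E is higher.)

59

Site E: 243.84 ∈ [229.16, 324.85] ↔ index [181, 240].
181 + (243.84−229.16)·(240−181)/(324.85−229.16) = 181 + 14.68·59/95.69 ≈ 190.05, so AQI = 190.
Site M: row 324.86–381.95 (AQI 241–360). (360−241)·(328.92−324.86)/(381.95−324.86) + 241 = 119·4.06/57.09 + 241 ≈ 249.46 → 249.
Site G: 354.10 lies in 324.86–381.95, so I_lo=241, I_hi=360, C_lo=324.86, C_hi=381.95.
(360−241)/(381.95−324.86) × (354.10−324.86) + 241 = 119/57.09 × 29.24 + 241 ≈ 301.95 → 302.
Site A 313.16: bracket 229.16–324.85 → index 181–240; slope 59/95.69, offset 84.00.
AQI = 181 + 59/95.69·84.00 ≈ 232.79 ⇒ 233.
AQIs: Site E=190, Site M=249, Site G=302, Site A=233. Site M (249) − Site E (190) = 59.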